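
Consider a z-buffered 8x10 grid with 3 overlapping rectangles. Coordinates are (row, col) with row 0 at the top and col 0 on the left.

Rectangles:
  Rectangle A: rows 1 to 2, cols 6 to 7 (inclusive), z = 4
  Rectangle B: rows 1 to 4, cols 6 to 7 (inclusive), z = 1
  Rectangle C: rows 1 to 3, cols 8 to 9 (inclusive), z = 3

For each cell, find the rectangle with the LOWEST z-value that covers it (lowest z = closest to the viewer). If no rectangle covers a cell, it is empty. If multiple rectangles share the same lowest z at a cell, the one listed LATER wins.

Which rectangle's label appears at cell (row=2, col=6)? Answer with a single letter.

Check cell (2,6):
  A: rows 1-2 cols 6-7 z=4 -> covers; best now A (z=4)
  B: rows 1-4 cols 6-7 z=1 -> covers; best now B (z=1)
  C: rows 1-3 cols 8-9 -> outside (col miss)
Winner: B at z=1

Answer: B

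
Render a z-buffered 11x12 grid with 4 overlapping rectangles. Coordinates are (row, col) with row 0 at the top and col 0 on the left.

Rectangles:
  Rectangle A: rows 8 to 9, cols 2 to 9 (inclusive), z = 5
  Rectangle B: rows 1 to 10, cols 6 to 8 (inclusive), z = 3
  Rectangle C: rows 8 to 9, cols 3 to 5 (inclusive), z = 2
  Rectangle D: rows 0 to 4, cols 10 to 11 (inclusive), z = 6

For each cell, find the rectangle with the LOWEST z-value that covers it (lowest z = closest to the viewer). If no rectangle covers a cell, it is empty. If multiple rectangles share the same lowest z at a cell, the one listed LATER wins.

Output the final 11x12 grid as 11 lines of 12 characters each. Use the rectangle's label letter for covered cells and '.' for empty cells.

..........DD
......BBB.DD
......BBB.DD
......BBB.DD
......BBB.DD
......BBB...
......BBB...
......BBB...
..ACCCBBBA..
..ACCCBBBA..
......BBB...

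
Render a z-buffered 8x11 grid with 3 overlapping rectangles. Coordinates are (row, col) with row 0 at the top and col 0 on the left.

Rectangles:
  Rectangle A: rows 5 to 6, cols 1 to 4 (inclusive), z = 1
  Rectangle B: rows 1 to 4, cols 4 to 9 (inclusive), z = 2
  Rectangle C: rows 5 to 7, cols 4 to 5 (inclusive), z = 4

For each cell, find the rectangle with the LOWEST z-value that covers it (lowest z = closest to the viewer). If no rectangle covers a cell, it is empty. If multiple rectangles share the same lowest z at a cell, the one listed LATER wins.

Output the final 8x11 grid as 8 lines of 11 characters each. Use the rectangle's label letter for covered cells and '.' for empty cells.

...........
....BBBBBB.
....BBBBBB.
....BBBBBB.
....BBBBBB.
.AAAAC.....
.AAAAC.....
....CC.....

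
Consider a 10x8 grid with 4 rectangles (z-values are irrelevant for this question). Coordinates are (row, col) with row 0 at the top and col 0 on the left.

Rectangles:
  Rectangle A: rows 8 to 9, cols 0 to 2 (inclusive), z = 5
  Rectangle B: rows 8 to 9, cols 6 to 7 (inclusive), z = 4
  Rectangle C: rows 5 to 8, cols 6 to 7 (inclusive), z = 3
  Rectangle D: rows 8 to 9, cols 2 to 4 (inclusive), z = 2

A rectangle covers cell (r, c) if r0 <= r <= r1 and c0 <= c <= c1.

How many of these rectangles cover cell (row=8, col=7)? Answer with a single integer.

Check cell (8,7):
  A: rows 8-9 cols 0-2 -> outside (col miss)
  B: rows 8-9 cols 6-7 -> covers
  C: rows 5-8 cols 6-7 -> covers
  D: rows 8-9 cols 2-4 -> outside (col miss)
Count covering = 2

Answer: 2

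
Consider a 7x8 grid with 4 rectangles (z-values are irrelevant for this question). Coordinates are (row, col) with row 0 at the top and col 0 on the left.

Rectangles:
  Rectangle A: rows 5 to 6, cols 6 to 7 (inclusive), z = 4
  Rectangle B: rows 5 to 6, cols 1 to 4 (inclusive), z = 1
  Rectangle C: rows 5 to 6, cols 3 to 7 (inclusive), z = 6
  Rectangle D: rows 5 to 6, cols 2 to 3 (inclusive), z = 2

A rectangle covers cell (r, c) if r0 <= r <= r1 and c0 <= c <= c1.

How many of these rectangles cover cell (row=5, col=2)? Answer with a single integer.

Answer: 2

Derivation:
Check cell (5,2):
  A: rows 5-6 cols 6-7 -> outside (col miss)
  B: rows 5-6 cols 1-4 -> covers
  C: rows 5-6 cols 3-7 -> outside (col miss)
  D: rows 5-6 cols 2-3 -> covers
Count covering = 2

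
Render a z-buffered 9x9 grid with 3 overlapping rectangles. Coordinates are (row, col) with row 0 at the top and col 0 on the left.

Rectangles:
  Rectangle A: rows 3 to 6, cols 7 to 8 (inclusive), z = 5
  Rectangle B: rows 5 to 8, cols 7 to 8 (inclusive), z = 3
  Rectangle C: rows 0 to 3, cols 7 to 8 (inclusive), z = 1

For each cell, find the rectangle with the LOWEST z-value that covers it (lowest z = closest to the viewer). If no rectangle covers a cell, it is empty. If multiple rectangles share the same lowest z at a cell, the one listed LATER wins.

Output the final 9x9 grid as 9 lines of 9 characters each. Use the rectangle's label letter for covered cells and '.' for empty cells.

.......CC
.......CC
.......CC
.......CC
.......AA
.......BB
.......BB
.......BB
.......BB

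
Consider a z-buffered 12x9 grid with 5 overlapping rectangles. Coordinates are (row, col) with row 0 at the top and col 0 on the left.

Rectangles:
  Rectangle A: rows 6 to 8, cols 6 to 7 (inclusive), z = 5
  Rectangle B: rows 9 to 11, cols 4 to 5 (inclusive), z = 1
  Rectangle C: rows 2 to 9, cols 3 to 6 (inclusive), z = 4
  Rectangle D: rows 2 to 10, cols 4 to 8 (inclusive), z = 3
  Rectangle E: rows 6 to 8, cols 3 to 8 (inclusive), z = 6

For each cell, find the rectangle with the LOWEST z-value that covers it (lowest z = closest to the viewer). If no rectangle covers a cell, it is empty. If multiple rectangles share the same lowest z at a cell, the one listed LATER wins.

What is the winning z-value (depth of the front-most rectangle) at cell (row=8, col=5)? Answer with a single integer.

Check cell (8,5):
  A: rows 6-8 cols 6-7 -> outside (col miss)
  B: rows 9-11 cols 4-5 -> outside (row miss)
  C: rows 2-9 cols 3-6 z=4 -> covers; best now C (z=4)
  D: rows 2-10 cols 4-8 z=3 -> covers; best now D (z=3)
  E: rows 6-8 cols 3-8 z=6 -> covers; best now D (z=3)
Winner: D at z=3

Answer: 3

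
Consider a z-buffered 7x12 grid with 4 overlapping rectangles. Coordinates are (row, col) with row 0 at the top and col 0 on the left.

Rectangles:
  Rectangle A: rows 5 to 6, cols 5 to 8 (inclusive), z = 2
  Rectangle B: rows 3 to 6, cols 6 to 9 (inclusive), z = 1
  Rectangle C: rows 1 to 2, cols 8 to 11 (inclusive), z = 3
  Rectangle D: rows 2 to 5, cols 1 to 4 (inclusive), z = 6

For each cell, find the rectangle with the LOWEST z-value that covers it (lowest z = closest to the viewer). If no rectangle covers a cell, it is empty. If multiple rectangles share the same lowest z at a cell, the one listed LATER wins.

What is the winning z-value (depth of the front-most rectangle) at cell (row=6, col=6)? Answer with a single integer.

Check cell (6,6):
  A: rows 5-6 cols 5-8 z=2 -> covers; best now A (z=2)
  B: rows 3-6 cols 6-9 z=1 -> covers; best now B (z=1)
  C: rows 1-2 cols 8-11 -> outside (row miss)
  D: rows 2-5 cols 1-4 -> outside (row miss)
Winner: B at z=1

Answer: 1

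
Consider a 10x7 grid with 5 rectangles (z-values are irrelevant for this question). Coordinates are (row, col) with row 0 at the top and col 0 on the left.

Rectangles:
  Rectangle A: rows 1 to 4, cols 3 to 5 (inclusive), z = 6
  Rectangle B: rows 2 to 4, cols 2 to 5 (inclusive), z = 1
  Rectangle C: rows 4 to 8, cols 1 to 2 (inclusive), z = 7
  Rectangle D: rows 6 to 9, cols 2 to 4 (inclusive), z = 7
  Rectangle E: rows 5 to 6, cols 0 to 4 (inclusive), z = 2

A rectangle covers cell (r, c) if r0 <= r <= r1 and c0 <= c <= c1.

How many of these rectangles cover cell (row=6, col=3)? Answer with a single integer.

Check cell (6,3):
  A: rows 1-4 cols 3-5 -> outside (row miss)
  B: rows 2-4 cols 2-5 -> outside (row miss)
  C: rows 4-8 cols 1-2 -> outside (col miss)
  D: rows 6-9 cols 2-4 -> covers
  E: rows 5-6 cols 0-4 -> covers
Count covering = 2

Answer: 2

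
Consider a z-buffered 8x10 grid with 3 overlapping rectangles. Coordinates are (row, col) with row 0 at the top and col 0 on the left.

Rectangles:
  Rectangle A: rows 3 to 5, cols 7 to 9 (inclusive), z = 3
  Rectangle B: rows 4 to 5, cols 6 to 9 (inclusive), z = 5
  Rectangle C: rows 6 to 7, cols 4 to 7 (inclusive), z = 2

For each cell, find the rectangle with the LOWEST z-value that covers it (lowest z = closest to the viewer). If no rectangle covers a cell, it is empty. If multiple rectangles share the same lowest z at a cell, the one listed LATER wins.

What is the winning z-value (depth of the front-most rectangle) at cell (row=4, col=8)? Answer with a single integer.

Check cell (4,8):
  A: rows 3-5 cols 7-9 z=3 -> covers; best now A (z=3)
  B: rows 4-5 cols 6-9 z=5 -> covers; best now A (z=3)
  C: rows 6-7 cols 4-7 -> outside (row miss)
Winner: A at z=3

Answer: 3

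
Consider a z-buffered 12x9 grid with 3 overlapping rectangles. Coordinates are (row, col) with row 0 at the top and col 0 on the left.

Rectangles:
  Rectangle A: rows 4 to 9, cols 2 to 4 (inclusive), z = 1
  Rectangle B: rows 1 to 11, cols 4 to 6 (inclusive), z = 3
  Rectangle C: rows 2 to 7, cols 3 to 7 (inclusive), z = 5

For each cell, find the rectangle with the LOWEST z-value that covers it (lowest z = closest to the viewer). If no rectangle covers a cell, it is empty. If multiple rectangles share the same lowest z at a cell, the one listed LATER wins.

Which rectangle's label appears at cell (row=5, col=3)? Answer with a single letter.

Check cell (5,3):
  A: rows 4-9 cols 2-4 z=1 -> covers; best now A (z=1)
  B: rows 1-11 cols 4-6 -> outside (col miss)
  C: rows 2-7 cols 3-7 z=5 -> covers; best now A (z=1)
Winner: A at z=1

Answer: A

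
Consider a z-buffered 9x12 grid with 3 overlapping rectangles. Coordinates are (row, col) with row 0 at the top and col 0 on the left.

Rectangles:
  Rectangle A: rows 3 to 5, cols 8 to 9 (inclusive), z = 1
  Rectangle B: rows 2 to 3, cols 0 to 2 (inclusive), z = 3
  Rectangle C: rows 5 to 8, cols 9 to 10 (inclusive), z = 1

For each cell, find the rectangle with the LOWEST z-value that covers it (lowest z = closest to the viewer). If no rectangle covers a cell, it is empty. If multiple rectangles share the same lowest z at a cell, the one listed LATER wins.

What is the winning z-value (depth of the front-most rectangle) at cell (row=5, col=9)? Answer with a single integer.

Check cell (5,9):
  A: rows 3-5 cols 8-9 z=1 -> covers; best now A (z=1)
  B: rows 2-3 cols 0-2 -> outside (row miss)
  C: rows 5-8 cols 9-10 z=1 -> covers; best now C (z=1)
Winner: C at z=1

Answer: 1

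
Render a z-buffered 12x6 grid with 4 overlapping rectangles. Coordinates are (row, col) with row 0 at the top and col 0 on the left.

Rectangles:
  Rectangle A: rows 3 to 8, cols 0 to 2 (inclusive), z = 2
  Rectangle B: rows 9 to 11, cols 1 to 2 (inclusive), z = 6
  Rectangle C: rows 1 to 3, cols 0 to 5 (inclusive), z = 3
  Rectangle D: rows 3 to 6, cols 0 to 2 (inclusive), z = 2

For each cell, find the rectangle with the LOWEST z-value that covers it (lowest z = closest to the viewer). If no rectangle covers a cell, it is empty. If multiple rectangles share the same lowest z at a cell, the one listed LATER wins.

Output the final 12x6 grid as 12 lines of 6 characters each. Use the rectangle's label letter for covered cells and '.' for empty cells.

......
CCCCCC
CCCCCC
DDDCCC
DDD...
DDD...
DDD...
AAA...
AAA...
.BB...
.BB...
.BB...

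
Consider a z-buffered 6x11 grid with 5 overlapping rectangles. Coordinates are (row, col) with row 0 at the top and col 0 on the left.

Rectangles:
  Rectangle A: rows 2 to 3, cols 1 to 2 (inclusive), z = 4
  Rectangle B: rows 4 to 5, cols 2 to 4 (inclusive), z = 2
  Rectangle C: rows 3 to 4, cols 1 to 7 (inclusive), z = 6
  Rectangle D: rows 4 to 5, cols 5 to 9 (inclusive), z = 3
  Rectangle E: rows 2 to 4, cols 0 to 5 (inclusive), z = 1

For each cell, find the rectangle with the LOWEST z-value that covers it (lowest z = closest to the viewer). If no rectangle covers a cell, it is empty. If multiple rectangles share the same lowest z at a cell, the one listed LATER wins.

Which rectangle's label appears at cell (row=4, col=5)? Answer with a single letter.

Check cell (4,5):
  A: rows 2-3 cols 1-2 -> outside (row miss)
  B: rows 4-5 cols 2-4 -> outside (col miss)
  C: rows 3-4 cols 1-7 z=6 -> covers; best now C (z=6)
  D: rows 4-5 cols 5-9 z=3 -> covers; best now D (z=3)
  E: rows 2-4 cols 0-5 z=1 -> covers; best now E (z=1)
Winner: E at z=1

Answer: E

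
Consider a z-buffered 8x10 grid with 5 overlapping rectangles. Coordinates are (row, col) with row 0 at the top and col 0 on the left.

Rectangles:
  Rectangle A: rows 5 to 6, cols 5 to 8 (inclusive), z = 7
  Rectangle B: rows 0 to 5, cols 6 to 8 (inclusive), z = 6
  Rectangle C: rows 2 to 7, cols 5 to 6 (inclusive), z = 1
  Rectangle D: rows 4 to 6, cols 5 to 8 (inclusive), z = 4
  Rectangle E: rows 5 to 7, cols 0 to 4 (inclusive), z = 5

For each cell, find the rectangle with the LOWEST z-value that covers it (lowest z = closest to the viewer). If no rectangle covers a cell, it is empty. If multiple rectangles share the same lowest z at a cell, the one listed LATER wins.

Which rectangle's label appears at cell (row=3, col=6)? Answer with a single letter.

Check cell (3,6):
  A: rows 5-6 cols 5-8 -> outside (row miss)
  B: rows 0-5 cols 6-8 z=6 -> covers; best now B (z=6)
  C: rows 2-7 cols 5-6 z=1 -> covers; best now C (z=1)
  D: rows 4-6 cols 5-8 -> outside (row miss)
  E: rows 5-7 cols 0-4 -> outside (row miss)
Winner: C at z=1

Answer: C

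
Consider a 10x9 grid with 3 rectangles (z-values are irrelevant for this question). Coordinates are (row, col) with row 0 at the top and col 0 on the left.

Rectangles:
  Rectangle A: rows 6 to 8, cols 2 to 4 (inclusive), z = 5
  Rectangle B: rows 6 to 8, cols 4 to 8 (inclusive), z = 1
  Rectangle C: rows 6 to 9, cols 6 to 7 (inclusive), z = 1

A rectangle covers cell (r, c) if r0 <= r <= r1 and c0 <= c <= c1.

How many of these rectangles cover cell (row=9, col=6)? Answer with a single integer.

Check cell (9,6):
  A: rows 6-8 cols 2-4 -> outside (row miss)
  B: rows 6-8 cols 4-8 -> outside (row miss)
  C: rows 6-9 cols 6-7 -> covers
Count covering = 1

Answer: 1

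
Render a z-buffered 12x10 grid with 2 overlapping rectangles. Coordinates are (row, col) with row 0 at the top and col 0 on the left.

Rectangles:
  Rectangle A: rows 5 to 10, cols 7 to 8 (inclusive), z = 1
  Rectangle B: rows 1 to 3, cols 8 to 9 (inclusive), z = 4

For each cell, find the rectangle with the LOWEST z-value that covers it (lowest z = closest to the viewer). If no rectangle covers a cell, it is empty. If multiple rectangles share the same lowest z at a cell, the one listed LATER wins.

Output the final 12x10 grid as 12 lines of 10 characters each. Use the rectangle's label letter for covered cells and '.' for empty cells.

..........
........BB
........BB
........BB
..........
.......AA.
.......AA.
.......AA.
.......AA.
.......AA.
.......AA.
..........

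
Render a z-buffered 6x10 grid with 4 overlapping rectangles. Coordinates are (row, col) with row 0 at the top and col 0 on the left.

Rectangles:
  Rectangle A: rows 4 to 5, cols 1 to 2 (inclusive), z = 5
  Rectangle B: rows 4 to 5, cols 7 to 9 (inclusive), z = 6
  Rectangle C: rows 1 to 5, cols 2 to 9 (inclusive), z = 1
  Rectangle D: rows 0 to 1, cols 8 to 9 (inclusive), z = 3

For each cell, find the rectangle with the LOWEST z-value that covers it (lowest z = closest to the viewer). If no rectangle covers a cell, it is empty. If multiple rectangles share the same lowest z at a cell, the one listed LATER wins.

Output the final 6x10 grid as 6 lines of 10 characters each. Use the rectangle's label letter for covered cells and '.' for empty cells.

........DD
..CCCCCCCC
..CCCCCCCC
..CCCCCCCC
.ACCCCCCCC
.ACCCCCCCC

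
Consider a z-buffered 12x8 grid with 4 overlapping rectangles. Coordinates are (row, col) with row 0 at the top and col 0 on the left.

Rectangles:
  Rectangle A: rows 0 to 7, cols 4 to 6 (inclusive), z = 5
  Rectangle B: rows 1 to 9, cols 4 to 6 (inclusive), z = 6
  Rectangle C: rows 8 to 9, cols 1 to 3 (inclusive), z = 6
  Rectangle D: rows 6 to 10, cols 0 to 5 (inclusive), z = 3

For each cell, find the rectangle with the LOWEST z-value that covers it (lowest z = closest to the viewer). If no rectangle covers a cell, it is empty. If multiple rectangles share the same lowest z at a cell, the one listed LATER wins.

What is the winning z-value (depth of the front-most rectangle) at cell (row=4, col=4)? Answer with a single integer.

Check cell (4,4):
  A: rows 0-7 cols 4-6 z=5 -> covers; best now A (z=5)
  B: rows 1-9 cols 4-6 z=6 -> covers; best now A (z=5)
  C: rows 8-9 cols 1-3 -> outside (row miss)
  D: rows 6-10 cols 0-5 -> outside (row miss)
Winner: A at z=5

Answer: 5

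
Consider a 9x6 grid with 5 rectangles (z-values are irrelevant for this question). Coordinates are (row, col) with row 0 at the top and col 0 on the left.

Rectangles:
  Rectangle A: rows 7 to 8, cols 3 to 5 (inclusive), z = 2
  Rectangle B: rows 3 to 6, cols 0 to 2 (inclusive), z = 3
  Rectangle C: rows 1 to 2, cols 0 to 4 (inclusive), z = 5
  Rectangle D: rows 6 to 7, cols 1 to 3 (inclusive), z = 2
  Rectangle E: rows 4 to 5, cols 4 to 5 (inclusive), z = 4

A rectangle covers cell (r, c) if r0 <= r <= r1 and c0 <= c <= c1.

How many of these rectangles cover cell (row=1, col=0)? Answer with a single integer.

Answer: 1

Derivation:
Check cell (1,0):
  A: rows 7-8 cols 3-5 -> outside (row miss)
  B: rows 3-6 cols 0-2 -> outside (row miss)
  C: rows 1-2 cols 0-4 -> covers
  D: rows 6-7 cols 1-3 -> outside (row miss)
  E: rows 4-5 cols 4-5 -> outside (row miss)
Count covering = 1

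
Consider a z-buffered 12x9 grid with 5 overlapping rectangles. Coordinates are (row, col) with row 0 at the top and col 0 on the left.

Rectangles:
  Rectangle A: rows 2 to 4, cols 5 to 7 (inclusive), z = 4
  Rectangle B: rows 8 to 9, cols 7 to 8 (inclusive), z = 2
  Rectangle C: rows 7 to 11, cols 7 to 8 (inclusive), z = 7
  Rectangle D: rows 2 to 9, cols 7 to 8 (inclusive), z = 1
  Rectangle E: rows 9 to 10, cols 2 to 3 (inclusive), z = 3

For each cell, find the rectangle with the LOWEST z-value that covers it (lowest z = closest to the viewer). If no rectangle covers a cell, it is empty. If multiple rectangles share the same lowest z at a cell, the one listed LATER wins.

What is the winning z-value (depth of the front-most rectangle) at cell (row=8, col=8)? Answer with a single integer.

Check cell (8,8):
  A: rows 2-4 cols 5-7 -> outside (row miss)
  B: rows 8-9 cols 7-8 z=2 -> covers; best now B (z=2)
  C: rows 7-11 cols 7-8 z=7 -> covers; best now B (z=2)
  D: rows 2-9 cols 7-8 z=1 -> covers; best now D (z=1)
  E: rows 9-10 cols 2-3 -> outside (row miss)
Winner: D at z=1

Answer: 1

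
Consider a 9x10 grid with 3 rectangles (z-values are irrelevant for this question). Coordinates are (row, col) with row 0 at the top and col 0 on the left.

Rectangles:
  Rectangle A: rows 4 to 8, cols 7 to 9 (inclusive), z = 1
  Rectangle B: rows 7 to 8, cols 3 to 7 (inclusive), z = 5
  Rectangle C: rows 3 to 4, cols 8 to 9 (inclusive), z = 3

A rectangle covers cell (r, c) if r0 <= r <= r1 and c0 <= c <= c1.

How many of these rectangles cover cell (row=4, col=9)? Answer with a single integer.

Answer: 2

Derivation:
Check cell (4,9):
  A: rows 4-8 cols 7-9 -> covers
  B: rows 7-8 cols 3-7 -> outside (row miss)
  C: rows 3-4 cols 8-9 -> covers
Count covering = 2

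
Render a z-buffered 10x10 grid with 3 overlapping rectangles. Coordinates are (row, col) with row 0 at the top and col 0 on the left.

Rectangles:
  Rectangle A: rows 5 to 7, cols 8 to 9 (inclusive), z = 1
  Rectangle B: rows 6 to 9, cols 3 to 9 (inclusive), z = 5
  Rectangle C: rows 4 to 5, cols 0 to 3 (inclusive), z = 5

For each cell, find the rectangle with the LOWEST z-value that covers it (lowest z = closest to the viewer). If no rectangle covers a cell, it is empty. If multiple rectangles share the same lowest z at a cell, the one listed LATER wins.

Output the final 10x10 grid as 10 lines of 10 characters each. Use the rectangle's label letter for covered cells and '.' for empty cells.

..........
..........
..........
..........
CCCC......
CCCC....AA
...BBBBBAA
...BBBBBAA
...BBBBBBB
...BBBBBBB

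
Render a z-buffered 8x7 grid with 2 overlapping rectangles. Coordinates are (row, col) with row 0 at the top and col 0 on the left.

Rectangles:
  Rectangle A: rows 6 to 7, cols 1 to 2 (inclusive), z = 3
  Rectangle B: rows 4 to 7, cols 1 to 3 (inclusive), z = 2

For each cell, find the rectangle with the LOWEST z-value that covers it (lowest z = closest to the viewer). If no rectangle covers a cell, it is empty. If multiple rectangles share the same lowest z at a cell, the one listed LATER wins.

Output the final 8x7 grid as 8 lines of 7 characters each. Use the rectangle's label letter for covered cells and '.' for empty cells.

.......
.......
.......
.......
.BBB...
.BBB...
.BBB...
.BBB...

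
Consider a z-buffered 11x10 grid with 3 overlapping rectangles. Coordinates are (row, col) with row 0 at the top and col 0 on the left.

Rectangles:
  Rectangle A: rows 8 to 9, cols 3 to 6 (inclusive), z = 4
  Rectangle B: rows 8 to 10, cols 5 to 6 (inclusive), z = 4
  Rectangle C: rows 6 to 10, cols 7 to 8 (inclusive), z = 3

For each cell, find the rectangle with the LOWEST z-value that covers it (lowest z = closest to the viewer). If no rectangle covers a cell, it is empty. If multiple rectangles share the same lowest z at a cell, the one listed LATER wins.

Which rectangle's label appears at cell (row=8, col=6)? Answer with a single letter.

Answer: B

Derivation:
Check cell (8,6):
  A: rows 8-9 cols 3-6 z=4 -> covers; best now A (z=4)
  B: rows 8-10 cols 5-6 z=4 -> covers; best now B (z=4)
  C: rows 6-10 cols 7-8 -> outside (col miss)
Winner: B at z=4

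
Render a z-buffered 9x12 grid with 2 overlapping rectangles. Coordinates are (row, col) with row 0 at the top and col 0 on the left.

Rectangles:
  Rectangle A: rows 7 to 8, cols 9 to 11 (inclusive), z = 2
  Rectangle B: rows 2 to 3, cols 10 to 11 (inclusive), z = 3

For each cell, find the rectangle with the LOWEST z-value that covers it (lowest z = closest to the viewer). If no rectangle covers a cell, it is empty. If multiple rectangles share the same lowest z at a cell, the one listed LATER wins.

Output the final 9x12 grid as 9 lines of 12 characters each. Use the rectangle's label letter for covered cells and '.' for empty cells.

............
............
..........BB
..........BB
............
............
............
.........AAA
.........AAA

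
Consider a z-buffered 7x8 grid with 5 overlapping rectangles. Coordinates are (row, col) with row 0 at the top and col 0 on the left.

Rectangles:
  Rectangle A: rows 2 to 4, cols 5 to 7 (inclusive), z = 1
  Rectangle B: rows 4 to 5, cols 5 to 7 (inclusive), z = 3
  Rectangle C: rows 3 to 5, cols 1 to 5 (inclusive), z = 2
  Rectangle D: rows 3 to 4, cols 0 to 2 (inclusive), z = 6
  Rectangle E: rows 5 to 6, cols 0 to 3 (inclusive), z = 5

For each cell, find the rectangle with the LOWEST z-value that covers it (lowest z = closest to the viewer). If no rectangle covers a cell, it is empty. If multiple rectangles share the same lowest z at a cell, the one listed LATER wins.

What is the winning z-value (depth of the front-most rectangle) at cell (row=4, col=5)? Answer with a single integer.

Answer: 1

Derivation:
Check cell (4,5):
  A: rows 2-4 cols 5-7 z=1 -> covers; best now A (z=1)
  B: rows 4-5 cols 5-7 z=3 -> covers; best now A (z=1)
  C: rows 3-5 cols 1-5 z=2 -> covers; best now A (z=1)
  D: rows 3-4 cols 0-2 -> outside (col miss)
  E: rows 5-6 cols 0-3 -> outside (row miss)
Winner: A at z=1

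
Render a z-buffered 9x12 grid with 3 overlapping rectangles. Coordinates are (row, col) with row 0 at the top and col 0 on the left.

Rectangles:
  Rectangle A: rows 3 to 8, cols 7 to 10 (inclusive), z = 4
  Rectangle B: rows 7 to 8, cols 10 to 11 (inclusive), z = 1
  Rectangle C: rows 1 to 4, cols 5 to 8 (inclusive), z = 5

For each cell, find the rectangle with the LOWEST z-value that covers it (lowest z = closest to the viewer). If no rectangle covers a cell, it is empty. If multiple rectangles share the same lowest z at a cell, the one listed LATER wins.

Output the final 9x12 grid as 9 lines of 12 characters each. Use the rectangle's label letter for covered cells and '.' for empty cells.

............
.....CCCC...
.....CCCC...
.....CCAAAA.
.....CCAAAA.
.......AAAA.
.......AAAA.
.......AAABB
.......AAABB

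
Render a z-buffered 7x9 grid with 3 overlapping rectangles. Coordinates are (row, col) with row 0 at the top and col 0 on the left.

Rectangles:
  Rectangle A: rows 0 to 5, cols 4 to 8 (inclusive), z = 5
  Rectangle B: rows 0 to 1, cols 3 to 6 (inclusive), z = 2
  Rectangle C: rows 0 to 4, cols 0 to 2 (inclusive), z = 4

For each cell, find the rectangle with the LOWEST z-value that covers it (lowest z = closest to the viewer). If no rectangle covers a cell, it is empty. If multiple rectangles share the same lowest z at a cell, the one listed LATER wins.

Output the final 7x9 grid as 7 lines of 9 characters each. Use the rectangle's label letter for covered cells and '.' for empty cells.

CCCBBBBAA
CCCBBBBAA
CCC.AAAAA
CCC.AAAAA
CCC.AAAAA
....AAAAA
.........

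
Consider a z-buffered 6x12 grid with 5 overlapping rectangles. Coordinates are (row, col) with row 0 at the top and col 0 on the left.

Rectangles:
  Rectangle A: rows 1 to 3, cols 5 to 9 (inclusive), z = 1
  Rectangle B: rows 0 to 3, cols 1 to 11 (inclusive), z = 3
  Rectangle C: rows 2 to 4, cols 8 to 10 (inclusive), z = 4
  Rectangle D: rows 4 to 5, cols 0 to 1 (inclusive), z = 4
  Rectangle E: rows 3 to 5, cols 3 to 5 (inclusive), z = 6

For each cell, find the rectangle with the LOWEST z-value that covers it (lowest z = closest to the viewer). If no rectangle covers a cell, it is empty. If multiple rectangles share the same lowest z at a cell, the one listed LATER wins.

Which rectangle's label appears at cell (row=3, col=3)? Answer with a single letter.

Answer: B

Derivation:
Check cell (3,3):
  A: rows 1-3 cols 5-9 -> outside (col miss)
  B: rows 0-3 cols 1-11 z=3 -> covers; best now B (z=3)
  C: rows 2-4 cols 8-10 -> outside (col miss)
  D: rows 4-5 cols 0-1 -> outside (row miss)
  E: rows 3-5 cols 3-5 z=6 -> covers; best now B (z=3)
Winner: B at z=3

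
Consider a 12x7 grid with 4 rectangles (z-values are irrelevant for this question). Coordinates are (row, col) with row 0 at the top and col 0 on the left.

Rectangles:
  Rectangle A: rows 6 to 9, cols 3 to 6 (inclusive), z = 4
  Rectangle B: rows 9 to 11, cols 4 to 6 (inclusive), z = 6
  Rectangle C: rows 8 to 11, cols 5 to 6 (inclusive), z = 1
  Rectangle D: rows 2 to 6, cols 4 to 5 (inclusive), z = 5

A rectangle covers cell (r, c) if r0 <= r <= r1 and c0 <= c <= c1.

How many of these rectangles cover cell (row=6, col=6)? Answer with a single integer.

Check cell (6,6):
  A: rows 6-9 cols 3-6 -> covers
  B: rows 9-11 cols 4-6 -> outside (row miss)
  C: rows 8-11 cols 5-6 -> outside (row miss)
  D: rows 2-6 cols 4-5 -> outside (col miss)
Count covering = 1

Answer: 1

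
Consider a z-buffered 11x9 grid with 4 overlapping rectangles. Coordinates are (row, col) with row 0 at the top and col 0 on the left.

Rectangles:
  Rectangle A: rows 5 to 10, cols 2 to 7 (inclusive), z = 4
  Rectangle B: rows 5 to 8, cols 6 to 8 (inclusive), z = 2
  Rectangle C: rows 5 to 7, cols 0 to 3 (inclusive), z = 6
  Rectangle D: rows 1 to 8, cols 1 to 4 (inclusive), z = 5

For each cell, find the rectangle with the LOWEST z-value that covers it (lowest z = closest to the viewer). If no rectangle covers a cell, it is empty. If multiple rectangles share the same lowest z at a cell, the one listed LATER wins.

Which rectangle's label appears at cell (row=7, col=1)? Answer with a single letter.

Answer: D

Derivation:
Check cell (7,1):
  A: rows 5-10 cols 2-7 -> outside (col miss)
  B: rows 5-8 cols 6-8 -> outside (col miss)
  C: rows 5-7 cols 0-3 z=6 -> covers; best now C (z=6)
  D: rows 1-8 cols 1-4 z=5 -> covers; best now D (z=5)
Winner: D at z=5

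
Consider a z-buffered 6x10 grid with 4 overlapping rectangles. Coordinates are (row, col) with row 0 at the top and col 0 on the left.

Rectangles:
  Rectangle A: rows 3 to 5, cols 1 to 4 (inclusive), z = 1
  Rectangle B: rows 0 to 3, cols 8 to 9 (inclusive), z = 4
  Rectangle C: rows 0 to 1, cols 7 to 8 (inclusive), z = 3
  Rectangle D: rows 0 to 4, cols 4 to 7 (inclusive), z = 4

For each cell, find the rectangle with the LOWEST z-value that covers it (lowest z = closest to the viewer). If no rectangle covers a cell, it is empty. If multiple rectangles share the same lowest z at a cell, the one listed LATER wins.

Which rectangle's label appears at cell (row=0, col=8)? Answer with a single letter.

Answer: C

Derivation:
Check cell (0,8):
  A: rows 3-5 cols 1-4 -> outside (row miss)
  B: rows 0-3 cols 8-9 z=4 -> covers; best now B (z=4)
  C: rows 0-1 cols 7-8 z=3 -> covers; best now C (z=3)
  D: rows 0-4 cols 4-7 -> outside (col miss)
Winner: C at z=3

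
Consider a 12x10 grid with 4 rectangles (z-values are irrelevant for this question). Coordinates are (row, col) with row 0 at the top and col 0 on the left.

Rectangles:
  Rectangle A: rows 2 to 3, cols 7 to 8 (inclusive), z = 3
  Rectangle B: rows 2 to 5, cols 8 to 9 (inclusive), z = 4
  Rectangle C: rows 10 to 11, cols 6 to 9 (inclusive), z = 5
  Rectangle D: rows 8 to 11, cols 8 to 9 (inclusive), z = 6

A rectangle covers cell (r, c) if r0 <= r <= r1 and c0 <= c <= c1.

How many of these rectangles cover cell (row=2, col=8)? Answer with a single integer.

Answer: 2

Derivation:
Check cell (2,8):
  A: rows 2-3 cols 7-8 -> covers
  B: rows 2-5 cols 8-9 -> covers
  C: rows 10-11 cols 6-9 -> outside (row miss)
  D: rows 8-11 cols 8-9 -> outside (row miss)
Count covering = 2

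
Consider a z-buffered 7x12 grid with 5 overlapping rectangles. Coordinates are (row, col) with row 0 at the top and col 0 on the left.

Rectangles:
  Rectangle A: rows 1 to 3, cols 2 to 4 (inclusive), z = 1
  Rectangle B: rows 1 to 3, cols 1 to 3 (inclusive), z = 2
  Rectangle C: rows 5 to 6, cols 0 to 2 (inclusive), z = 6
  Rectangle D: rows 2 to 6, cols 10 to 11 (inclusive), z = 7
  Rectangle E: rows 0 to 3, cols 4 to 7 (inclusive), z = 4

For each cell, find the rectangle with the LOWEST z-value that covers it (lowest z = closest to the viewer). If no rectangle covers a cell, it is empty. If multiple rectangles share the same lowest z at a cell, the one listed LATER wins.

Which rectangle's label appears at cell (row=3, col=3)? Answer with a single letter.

Answer: A

Derivation:
Check cell (3,3):
  A: rows 1-3 cols 2-4 z=1 -> covers; best now A (z=1)
  B: rows 1-3 cols 1-3 z=2 -> covers; best now A (z=1)
  C: rows 5-6 cols 0-2 -> outside (row miss)
  D: rows 2-6 cols 10-11 -> outside (col miss)
  E: rows 0-3 cols 4-7 -> outside (col miss)
Winner: A at z=1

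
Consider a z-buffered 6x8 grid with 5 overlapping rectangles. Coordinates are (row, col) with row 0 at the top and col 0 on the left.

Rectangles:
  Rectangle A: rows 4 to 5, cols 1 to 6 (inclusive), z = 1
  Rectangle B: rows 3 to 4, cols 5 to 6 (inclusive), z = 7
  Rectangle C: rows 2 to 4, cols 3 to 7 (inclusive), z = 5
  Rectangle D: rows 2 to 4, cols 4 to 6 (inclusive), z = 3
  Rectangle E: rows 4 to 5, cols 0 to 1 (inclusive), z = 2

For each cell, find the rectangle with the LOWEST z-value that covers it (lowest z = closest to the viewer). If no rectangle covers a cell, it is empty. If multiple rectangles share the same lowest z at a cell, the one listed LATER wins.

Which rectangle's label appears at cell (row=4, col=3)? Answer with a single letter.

Answer: A

Derivation:
Check cell (4,3):
  A: rows 4-5 cols 1-6 z=1 -> covers; best now A (z=1)
  B: rows 3-4 cols 5-6 -> outside (col miss)
  C: rows 2-4 cols 3-7 z=5 -> covers; best now A (z=1)
  D: rows 2-4 cols 4-6 -> outside (col miss)
  E: rows 4-5 cols 0-1 -> outside (col miss)
Winner: A at z=1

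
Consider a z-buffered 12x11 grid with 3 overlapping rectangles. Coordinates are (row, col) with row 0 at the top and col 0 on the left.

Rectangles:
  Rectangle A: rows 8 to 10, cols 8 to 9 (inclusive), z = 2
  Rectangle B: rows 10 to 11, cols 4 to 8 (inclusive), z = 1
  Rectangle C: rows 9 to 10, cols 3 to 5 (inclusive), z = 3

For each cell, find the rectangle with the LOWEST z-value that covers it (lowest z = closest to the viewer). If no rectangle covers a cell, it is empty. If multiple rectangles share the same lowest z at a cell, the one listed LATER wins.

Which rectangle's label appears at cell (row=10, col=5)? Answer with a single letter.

Answer: B

Derivation:
Check cell (10,5):
  A: rows 8-10 cols 8-9 -> outside (col miss)
  B: rows 10-11 cols 4-8 z=1 -> covers; best now B (z=1)
  C: rows 9-10 cols 3-5 z=3 -> covers; best now B (z=1)
Winner: B at z=1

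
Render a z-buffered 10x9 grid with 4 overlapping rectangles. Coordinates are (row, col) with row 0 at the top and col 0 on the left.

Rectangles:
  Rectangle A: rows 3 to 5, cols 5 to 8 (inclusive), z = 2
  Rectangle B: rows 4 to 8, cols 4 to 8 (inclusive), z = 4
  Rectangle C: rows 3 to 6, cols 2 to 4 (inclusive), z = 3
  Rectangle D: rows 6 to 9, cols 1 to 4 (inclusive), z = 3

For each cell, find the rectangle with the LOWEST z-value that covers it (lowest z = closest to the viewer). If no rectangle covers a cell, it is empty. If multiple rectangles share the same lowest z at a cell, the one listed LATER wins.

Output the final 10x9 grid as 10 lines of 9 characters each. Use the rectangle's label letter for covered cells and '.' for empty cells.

.........
.........
.........
..CCCAAAA
..CCCAAAA
..CCCAAAA
.DDDDBBBB
.DDDDBBBB
.DDDDBBBB
.DDDD....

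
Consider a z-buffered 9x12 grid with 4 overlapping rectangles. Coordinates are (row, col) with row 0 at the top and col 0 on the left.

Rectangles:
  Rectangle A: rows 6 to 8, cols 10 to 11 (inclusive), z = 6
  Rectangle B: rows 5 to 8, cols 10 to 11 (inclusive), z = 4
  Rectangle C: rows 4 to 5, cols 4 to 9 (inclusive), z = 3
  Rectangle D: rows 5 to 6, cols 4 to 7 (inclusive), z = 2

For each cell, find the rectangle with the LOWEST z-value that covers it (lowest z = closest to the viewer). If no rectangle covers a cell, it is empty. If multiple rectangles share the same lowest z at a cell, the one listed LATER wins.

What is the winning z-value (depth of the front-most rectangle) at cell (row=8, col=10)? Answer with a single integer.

Answer: 4

Derivation:
Check cell (8,10):
  A: rows 6-8 cols 10-11 z=6 -> covers; best now A (z=6)
  B: rows 5-8 cols 10-11 z=4 -> covers; best now B (z=4)
  C: rows 4-5 cols 4-9 -> outside (row miss)
  D: rows 5-6 cols 4-7 -> outside (row miss)
Winner: B at z=4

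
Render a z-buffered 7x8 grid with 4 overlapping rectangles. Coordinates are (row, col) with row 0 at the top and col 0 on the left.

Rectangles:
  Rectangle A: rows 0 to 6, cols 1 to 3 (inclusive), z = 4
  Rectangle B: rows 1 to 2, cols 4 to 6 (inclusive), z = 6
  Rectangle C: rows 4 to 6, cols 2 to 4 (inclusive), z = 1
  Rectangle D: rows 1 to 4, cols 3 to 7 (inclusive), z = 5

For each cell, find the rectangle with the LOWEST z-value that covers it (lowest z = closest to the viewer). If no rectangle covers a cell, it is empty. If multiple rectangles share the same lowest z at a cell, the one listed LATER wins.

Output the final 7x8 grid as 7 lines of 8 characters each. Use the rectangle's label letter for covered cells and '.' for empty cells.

.AAA....
.AAADDDD
.AAADDDD
.AAADDDD
.ACCCDDD
.ACCC...
.ACCC...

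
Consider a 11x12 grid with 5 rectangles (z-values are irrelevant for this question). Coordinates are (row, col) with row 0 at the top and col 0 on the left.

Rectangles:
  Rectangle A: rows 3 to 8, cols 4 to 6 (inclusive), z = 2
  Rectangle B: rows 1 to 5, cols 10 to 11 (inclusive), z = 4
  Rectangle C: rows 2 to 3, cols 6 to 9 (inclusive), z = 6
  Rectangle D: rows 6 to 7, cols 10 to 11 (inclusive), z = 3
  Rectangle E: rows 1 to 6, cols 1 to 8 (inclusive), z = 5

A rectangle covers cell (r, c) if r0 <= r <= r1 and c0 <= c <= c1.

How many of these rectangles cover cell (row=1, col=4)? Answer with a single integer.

Check cell (1,4):
  A: rows 3-8 cols 4-6 -> outside (row miss)
  B: rows 1-5 cols 10-11 -> outside (col miss)
  C: rows 2-3 cols 6-9 -> outside (row miss)
  D: rows 6-7 cols 10-11 -> outside (row miss)
  E: rows 1-6 cols 1-8 -> covers
Count covering = 1

Answer: 1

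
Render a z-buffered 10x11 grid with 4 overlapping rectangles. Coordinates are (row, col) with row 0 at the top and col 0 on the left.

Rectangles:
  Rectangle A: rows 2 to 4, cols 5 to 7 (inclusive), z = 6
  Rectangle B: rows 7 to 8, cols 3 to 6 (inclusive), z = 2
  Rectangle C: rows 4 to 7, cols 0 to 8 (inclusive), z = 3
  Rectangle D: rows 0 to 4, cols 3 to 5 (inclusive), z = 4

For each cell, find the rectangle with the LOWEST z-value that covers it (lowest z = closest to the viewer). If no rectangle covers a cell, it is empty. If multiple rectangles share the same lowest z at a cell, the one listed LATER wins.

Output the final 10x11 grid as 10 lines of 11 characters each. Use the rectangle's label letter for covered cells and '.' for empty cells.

...DDD.....
...DDD.....
...DDDAA...
...DDDAA...
CCCCCCCCC..
CCCCCCCCC..
CCCCCCCCC..
CCCBBBBCC..
...BBBB....
...........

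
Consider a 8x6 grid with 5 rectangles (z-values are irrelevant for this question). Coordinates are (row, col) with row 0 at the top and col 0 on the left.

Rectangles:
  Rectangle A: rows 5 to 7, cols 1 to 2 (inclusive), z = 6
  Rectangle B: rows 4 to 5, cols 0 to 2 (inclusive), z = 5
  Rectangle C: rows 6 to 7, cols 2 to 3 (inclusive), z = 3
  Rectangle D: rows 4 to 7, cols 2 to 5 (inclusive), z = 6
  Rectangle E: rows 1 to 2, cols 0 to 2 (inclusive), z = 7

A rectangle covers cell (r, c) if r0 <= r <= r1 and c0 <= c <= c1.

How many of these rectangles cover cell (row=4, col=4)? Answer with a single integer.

Answer: 1

Derivation:
Check cell (4,4):
  A: rows 5-7 cols 1-2 -> outside (row miss)
  B: rows 4-5 cols 0-2 -> outside (col miss)
  C: rows 6-7 cols 2-3 -> outside (row miss)
  D: rows 4-7 cols 2-5 -> covers
  E: rows 1-2 cols 0-2 -> outside (row miss)
Count covering = 1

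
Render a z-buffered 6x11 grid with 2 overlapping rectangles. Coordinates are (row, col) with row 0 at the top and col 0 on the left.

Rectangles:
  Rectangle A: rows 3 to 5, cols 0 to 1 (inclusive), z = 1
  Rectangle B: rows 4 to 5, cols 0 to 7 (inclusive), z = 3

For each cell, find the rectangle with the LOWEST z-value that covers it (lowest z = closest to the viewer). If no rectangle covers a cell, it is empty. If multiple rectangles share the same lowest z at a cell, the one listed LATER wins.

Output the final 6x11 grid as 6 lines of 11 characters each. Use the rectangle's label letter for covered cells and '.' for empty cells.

...........
...........
...........
AA.........
AABBBBBB...
AABBBBBB...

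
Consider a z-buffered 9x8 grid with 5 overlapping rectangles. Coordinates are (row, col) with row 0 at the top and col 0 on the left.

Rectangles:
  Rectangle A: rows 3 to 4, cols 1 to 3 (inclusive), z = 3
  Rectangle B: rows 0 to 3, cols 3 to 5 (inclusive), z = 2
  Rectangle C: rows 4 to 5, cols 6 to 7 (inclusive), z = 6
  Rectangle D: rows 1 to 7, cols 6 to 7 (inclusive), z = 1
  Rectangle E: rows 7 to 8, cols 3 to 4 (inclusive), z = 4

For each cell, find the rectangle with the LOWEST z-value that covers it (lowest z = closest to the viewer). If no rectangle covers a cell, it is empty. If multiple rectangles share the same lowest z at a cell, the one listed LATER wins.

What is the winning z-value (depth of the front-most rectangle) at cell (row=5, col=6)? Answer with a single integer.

Answer: 1

Derivation:
Check cell (5,6):
  A: rows 3-4 cols 1-3 -> outside (row miss)
  B: rows 0-3 cols 3-5 -> outside (row miss)
  C: rows 4-5 cols 6-7 z=6 -> covers; best now C (z=6)
  D: rows 1-7 cols 6-7 z=1 -> covers; best now D (z=1)
  E: rows 7-8 cols 3-4 -> outside (row miss)
Winner: D at z=1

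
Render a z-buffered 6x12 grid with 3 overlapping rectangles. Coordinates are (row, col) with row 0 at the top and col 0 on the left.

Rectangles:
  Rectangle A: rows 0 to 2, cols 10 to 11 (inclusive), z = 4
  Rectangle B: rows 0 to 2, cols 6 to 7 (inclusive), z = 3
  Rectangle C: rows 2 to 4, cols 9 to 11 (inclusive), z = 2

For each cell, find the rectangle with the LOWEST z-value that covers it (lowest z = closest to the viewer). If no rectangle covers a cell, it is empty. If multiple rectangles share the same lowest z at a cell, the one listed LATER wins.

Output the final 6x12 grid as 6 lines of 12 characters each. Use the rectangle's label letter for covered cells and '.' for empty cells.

......BB..AA
......BB..AA
......BB.CCC
.........CCC
.........CCC
............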